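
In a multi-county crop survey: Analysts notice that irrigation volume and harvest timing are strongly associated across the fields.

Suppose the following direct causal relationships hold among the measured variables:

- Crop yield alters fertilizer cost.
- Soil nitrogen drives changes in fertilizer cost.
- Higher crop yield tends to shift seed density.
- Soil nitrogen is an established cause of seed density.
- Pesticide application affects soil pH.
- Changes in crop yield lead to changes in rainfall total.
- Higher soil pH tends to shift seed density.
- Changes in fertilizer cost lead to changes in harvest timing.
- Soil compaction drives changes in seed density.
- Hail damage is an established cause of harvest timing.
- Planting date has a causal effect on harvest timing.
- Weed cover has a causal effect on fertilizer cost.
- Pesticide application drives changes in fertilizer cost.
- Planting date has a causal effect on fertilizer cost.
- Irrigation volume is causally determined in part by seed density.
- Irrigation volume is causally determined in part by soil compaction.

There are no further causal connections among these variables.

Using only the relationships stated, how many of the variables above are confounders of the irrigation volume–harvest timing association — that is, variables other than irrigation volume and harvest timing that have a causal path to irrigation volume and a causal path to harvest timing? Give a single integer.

The common causes are: crop yield (to irrigation volume via crop yield → seed density → irrigation volume; to harvest timing via crop yield → fertilizer cost → harvest timing); pesticide application (to irrigation volume via pesticide application → soil pH → seed density → irrigation volume; to harvest timing via pesticide application → fertilizer cost → harvest timing); soil nitrogen (to irrigation volume via soil nitrogen → seed density → irrigation volume; to harvest timing via soil nitrogen → fertilizer cost → harvest timing).
Every other variable lacks a causal path to at least one of irrigation volume and harvest timing.

3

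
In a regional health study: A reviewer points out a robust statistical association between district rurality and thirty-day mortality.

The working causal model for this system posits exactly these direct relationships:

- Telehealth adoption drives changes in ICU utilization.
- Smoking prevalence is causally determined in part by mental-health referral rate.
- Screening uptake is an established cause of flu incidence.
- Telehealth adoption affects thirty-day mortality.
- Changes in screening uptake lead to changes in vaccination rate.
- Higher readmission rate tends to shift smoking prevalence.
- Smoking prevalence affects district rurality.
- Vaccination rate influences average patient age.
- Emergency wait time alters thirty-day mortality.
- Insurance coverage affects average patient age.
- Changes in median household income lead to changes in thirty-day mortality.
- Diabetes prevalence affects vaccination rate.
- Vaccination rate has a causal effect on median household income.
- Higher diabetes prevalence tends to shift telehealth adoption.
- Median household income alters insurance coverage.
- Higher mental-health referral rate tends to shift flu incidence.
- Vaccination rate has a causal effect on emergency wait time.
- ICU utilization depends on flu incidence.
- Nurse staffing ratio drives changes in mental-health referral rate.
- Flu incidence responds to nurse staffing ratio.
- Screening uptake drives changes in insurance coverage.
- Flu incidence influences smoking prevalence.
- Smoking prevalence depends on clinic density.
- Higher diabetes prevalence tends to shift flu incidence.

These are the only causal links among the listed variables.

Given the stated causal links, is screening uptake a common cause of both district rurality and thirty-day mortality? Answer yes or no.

Screening uptake has a causal path to district rurality (screening uptake → flu incidence → smoking prevalence → district rurality) and to thirty-day mortality (screening uptake → vaccination rate → median household income → thirty-day mortality), so it is a common cause of both — a confounder.

yes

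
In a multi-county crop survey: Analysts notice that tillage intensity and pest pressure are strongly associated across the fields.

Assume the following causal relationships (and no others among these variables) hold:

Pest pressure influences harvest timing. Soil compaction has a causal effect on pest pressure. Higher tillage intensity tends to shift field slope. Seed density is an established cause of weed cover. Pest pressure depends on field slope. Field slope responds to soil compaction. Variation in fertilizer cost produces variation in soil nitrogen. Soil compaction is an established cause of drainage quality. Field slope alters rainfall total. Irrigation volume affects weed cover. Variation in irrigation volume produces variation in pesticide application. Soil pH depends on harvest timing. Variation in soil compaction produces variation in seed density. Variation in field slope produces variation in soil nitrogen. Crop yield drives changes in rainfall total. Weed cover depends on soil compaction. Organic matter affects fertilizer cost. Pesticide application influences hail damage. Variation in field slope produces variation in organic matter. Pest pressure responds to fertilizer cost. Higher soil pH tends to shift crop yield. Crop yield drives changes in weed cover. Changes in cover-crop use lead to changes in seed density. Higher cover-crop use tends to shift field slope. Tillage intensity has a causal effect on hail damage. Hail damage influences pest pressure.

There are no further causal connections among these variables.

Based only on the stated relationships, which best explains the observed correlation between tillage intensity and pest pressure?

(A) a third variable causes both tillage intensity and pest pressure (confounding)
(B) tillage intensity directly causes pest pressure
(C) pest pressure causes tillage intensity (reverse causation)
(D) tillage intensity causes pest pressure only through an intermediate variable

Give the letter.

Tillage intensity reaches pest pressure through tillage intensity → field slope → pest pressure — an indirect causal chain with no direct tillage intensity → pest pressure link. No variable causes both tillage intensity and pest pressure, so confounding is ruled out; the effect is mediated.

D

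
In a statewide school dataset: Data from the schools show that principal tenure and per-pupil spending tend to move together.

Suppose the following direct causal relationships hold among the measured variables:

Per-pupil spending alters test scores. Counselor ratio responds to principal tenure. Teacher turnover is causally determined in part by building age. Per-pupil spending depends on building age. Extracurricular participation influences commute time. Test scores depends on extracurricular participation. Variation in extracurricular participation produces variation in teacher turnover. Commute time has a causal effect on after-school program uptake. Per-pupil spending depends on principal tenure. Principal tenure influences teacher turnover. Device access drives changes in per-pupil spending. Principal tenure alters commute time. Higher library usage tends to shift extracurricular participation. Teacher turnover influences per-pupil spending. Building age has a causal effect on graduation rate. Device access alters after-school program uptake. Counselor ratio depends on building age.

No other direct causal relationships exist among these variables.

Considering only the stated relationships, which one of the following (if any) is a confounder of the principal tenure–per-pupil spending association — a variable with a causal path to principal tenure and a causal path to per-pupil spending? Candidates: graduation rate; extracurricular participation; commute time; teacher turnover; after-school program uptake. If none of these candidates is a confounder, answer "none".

none

None of the listed candidates has causal paths to both principal tenure and per-pupil spending in the stated relationships, so none is a common cause.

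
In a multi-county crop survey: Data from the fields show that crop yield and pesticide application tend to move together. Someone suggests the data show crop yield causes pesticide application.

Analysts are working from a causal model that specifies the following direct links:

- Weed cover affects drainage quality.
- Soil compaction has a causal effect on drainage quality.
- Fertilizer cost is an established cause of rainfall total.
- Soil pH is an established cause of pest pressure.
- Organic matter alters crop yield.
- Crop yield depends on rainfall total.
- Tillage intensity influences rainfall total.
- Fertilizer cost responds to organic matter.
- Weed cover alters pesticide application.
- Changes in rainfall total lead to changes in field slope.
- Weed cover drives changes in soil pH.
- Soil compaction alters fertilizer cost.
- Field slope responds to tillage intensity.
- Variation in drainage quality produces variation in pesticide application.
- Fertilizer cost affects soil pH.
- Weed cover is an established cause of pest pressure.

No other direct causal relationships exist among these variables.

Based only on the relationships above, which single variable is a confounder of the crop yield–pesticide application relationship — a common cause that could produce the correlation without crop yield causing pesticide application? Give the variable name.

Soil compaction has a causal path to crop yield (soil compaction → fertilizer cost → rainfall total → crop yield) and a separate causal path to pesticide application (soil compaction → drainage quality → pesticide application), so it is a common cause of both.
No stated relationship gives crop yield a causal route to pesticide application, so the correlation is explained by the shared upstream cause rather than a direct effect.

soil compaction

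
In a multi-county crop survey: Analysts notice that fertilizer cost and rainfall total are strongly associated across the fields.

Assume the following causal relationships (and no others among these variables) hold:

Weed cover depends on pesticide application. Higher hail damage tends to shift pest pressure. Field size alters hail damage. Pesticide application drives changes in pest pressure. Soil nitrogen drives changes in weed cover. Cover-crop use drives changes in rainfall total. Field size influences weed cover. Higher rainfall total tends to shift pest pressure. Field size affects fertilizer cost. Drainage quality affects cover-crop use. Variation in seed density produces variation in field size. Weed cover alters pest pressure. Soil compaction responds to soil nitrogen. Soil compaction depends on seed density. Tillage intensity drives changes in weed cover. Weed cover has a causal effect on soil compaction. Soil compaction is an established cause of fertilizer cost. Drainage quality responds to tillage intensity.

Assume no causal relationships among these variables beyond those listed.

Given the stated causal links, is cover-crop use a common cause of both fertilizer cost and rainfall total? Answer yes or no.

Cover-crop use has no stated causal path to fertilizer cost. A confounder must cause both variables, so cover-crop use does not qualify.

no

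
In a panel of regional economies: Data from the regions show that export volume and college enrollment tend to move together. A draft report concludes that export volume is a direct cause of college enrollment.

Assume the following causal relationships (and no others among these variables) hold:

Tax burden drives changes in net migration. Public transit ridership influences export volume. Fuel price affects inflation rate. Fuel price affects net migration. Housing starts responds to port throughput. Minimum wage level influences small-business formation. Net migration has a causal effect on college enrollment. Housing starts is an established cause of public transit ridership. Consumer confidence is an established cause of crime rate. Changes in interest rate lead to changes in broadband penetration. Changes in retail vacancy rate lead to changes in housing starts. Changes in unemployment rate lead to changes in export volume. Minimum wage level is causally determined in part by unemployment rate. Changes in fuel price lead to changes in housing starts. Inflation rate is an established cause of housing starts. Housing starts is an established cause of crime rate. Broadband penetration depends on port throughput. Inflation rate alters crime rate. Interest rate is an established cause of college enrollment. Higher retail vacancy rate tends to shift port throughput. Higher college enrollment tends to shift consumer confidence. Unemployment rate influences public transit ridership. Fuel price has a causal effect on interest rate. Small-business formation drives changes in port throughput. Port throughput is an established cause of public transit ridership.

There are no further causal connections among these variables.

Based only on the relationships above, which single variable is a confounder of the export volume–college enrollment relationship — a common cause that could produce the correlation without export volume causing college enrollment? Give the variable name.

fuel price

Fuel price has a causal path to export volume (fuel price → housing starts → public transit ridership → export volume) and a separate causal path to college enrollment (fuel price → net migration → college enrollment), so it is a common cause of both.
No stated relationship gives export volume a causal route to college enrollment, so the correlation is explained by the shared upstream cause rather than a direct effect.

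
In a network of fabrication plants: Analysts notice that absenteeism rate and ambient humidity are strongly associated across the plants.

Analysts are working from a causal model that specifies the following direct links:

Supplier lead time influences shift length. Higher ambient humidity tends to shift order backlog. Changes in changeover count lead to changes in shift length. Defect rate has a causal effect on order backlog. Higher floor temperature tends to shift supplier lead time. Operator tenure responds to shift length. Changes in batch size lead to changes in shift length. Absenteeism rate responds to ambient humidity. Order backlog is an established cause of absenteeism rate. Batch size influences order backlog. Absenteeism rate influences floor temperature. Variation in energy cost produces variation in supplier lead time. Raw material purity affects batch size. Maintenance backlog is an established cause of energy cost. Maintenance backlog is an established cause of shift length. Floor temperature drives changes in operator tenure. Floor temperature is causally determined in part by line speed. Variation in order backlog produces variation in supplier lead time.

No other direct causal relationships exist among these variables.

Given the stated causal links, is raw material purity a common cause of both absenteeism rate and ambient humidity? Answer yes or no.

no

Raw material purity has no stated causal path to ambient humidity. A confounder must cause both variables, so raw material purity does not qualify.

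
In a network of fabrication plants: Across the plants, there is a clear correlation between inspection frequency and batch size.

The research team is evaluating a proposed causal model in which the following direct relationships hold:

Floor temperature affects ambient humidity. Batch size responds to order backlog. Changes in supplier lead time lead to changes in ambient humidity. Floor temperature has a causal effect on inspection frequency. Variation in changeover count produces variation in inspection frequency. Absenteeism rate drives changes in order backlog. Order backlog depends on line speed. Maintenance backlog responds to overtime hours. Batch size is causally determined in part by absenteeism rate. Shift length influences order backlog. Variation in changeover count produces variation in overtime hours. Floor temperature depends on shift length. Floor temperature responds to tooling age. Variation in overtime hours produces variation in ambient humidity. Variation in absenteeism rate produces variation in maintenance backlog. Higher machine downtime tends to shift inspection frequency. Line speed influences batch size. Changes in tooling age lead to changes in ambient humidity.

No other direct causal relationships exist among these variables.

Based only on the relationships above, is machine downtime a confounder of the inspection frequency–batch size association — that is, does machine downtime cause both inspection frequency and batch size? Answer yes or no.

Machine downtime has no stated causal path to batch size. A confounder must cause both variables, so machine downtime does not qualify.

no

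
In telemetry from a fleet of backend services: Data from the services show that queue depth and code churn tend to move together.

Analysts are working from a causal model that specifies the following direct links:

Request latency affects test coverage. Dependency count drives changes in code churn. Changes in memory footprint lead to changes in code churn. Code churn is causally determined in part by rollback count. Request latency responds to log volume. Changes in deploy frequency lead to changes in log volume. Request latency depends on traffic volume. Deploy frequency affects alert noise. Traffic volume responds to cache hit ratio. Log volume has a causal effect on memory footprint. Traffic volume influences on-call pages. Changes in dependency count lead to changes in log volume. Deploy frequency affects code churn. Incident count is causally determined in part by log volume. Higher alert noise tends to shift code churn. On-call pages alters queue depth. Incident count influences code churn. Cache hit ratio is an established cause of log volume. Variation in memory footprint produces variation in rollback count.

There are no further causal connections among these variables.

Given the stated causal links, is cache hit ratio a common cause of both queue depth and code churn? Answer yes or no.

Cache hit ratio has a causal path to queue depth (cache hit ratio → traffic volume → on-call pages → queue depth) and to code churn (cache hit ratio → log volume → incident count → code churn), so it is a common cause of both — a confounder.

yes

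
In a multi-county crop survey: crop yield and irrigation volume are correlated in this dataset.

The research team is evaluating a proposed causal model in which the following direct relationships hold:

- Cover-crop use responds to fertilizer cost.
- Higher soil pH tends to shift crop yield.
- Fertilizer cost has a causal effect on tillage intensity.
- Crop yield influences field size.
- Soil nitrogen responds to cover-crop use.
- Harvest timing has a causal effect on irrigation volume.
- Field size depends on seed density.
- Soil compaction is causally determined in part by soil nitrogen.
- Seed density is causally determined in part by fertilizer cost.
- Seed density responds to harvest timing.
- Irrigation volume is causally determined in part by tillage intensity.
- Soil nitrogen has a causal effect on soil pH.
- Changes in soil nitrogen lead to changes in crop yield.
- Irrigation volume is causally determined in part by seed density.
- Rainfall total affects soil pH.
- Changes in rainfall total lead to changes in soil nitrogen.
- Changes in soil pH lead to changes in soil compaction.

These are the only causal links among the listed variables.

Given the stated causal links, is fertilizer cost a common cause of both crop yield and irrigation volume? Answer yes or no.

yes

Fertilizer cost has a causal path to crop yield (fertilizer cost → cover-crop use → soil nitrogen → crop yield) and to irrigation volume (fertilizer cost → seed density → irrigation volume), so it is a common cause of both — a confounder.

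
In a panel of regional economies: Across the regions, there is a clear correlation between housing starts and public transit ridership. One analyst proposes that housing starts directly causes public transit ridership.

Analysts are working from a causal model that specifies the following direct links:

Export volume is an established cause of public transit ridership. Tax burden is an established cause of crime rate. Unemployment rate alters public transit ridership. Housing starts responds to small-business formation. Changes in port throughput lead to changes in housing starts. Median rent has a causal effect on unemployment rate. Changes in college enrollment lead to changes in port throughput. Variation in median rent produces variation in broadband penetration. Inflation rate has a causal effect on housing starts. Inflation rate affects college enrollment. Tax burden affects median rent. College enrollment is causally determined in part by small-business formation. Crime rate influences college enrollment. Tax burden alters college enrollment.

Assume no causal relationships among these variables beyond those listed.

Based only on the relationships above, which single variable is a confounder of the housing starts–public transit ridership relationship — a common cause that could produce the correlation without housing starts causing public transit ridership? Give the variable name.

Tax burden has a causal path to housing starts (tax burden → college enrollment → port throughput → housing starts) and a separate causal path to public transit ridership (tax burden → median rent → unemployment rate → public transit ridership), so it is a common cause of both.
No stated relationship gives housing starts a causal route to public transit ridership, so the correlation is explained by the shared upstream cause rather than a direct effect.

tax burden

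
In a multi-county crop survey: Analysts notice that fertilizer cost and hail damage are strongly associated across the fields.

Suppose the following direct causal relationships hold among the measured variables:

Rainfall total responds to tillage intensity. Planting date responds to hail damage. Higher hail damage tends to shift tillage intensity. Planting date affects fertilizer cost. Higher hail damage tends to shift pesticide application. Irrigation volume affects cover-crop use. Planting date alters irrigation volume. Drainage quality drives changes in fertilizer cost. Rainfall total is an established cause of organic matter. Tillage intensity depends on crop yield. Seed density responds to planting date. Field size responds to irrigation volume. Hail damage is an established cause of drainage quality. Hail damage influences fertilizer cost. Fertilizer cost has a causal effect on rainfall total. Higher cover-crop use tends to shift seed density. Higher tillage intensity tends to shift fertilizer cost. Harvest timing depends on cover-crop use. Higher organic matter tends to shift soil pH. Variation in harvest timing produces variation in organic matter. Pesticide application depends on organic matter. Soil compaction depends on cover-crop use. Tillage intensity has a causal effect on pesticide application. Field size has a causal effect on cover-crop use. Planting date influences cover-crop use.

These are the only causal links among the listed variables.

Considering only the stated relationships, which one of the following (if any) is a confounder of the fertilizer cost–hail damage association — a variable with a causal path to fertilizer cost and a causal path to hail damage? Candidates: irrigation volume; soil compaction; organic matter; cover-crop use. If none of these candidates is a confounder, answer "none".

none

None of the listed candidates has causal paths to both fertilizer cost and hail damage in the stated relationships, so none is a common cause.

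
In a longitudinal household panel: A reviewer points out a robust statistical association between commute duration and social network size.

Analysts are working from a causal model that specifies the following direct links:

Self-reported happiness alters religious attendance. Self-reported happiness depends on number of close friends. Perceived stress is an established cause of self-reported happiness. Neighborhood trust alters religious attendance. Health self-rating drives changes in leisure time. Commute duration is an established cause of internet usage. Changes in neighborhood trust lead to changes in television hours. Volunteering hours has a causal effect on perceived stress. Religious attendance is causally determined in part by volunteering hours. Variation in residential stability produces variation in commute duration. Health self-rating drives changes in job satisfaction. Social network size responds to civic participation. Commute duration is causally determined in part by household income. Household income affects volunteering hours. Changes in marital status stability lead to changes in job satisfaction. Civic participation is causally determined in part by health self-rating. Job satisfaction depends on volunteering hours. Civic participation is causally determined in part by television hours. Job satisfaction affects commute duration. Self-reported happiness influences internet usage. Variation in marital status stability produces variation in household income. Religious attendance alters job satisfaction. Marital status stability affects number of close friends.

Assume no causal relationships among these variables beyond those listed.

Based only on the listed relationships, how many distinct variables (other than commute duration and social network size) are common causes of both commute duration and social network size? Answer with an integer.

The common causes are: health self-rating (to commute duration via health self-rating → job satisfaction → commute duration; to social network size via health self-rating → civic participation → social network size); neighborhood trust (to commute duration via neighborhood trust → religious attendance → job satisfaction → commute duration; to social network size via neighborhood trust → television hours → civic participation → social network size).
Every other variable lacks a causal path to at least one of commute duration and social network size.

2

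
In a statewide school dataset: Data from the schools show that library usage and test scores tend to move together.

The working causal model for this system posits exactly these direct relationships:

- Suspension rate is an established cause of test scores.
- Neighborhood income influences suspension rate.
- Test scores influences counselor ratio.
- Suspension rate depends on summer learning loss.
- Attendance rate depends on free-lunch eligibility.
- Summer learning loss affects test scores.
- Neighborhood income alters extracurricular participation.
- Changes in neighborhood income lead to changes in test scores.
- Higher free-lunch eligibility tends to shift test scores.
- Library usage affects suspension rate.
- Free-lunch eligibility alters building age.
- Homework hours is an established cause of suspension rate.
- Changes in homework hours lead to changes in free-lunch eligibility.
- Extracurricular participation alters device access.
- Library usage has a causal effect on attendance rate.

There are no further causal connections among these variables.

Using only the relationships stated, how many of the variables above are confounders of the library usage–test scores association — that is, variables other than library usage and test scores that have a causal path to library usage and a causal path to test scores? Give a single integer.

0

No listed variable has a causal path to both library usage and test scores, so there are no common causes.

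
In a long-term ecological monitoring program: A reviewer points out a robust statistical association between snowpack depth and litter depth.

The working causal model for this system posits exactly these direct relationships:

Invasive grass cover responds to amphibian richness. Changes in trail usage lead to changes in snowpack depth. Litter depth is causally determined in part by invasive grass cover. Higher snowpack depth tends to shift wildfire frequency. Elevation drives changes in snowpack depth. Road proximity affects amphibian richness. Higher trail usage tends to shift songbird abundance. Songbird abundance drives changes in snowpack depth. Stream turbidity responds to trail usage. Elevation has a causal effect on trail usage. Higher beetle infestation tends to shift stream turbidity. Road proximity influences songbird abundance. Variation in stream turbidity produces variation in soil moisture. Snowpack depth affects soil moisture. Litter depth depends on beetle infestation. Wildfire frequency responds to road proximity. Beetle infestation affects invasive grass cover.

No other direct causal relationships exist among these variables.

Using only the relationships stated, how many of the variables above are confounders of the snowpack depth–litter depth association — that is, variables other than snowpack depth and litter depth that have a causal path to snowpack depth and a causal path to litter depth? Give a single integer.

The common causes are: road proximity (to snowpack depth via road proximity → songbird abundance → snowpack depth; to litter depth via road proximity → amphibian richness → invasive grass cover → litter depth).
Every other variable lacks a causal path to at least one of snowpack depth and litter depth.

1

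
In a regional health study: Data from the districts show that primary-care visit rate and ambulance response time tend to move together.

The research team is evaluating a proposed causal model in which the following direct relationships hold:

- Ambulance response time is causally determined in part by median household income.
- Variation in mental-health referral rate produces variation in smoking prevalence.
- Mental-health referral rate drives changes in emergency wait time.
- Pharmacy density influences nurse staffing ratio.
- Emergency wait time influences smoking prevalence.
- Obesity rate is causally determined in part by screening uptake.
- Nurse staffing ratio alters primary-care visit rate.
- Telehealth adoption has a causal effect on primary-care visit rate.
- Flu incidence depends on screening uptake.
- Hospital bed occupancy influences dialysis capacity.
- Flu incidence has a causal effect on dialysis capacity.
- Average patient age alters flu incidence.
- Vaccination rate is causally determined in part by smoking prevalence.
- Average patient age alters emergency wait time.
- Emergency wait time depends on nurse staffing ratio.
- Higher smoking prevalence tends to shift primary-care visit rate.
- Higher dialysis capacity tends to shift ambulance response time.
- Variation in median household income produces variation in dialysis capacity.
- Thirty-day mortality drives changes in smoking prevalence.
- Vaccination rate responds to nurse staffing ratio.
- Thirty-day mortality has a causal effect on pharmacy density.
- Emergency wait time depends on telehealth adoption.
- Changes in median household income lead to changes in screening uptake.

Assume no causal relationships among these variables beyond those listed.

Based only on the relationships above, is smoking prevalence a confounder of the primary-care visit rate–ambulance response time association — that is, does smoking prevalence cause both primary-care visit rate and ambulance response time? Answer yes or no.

Smoking prevalence has no stated causal path to ambulance response time. A confounder must cause both variables, so smoking prevalence does not qualify.

no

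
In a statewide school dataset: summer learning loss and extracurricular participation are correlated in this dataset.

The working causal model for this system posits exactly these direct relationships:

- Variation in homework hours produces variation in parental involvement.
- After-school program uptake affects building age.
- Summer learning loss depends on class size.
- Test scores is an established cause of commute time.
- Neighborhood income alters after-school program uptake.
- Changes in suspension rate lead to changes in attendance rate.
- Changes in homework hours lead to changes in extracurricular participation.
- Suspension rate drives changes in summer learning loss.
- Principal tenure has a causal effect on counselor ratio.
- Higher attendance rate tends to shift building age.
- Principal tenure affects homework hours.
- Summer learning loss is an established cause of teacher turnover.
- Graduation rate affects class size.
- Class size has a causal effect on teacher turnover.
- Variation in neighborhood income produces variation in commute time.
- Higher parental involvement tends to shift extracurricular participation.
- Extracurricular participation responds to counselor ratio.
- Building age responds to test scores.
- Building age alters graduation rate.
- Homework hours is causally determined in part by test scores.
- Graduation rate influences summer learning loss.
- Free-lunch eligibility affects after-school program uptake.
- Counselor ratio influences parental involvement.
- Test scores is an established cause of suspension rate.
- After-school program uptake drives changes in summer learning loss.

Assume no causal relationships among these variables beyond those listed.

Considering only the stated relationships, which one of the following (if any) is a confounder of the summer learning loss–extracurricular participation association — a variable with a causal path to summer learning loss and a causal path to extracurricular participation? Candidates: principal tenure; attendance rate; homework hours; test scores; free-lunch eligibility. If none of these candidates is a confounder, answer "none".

Test scores causes summer learning loss (test scores → suspension rate → summer learning loss) and also causes extracurricular participation (test scores → homework hours → extracurricular participation); it is a common cause of both.
Each of the other candidates lacks a causal path to at least one of summer learning loss and extracurricular participation, so they do not confound the relationship.

test scores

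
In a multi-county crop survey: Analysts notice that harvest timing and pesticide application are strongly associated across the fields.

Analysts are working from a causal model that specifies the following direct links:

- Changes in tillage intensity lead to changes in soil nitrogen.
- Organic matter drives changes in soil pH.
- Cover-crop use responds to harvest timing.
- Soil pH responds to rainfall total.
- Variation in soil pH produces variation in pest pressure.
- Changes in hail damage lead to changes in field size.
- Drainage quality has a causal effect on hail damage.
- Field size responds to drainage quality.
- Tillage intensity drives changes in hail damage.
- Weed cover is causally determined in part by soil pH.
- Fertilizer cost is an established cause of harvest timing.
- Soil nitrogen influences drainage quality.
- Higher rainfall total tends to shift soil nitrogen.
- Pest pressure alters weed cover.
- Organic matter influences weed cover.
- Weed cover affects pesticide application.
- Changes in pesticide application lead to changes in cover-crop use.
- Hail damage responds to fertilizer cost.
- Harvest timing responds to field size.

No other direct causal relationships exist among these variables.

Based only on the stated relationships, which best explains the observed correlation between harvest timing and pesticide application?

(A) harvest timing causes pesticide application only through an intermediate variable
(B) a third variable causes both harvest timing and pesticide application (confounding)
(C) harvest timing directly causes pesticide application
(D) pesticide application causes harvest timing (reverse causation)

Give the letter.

Rainfall total causes harvest timing (rainfall total → soil nitrogen → drainage quality → field size → harvest timing) and pesticide application (rainfall total → soil pH → weed cover → pesticide application) — a common cause creating the correlation.
There is no stated path from harvest timing to pesticide application or from pesticide application to harvest timing, so neither direct nor reverse causation applies.

B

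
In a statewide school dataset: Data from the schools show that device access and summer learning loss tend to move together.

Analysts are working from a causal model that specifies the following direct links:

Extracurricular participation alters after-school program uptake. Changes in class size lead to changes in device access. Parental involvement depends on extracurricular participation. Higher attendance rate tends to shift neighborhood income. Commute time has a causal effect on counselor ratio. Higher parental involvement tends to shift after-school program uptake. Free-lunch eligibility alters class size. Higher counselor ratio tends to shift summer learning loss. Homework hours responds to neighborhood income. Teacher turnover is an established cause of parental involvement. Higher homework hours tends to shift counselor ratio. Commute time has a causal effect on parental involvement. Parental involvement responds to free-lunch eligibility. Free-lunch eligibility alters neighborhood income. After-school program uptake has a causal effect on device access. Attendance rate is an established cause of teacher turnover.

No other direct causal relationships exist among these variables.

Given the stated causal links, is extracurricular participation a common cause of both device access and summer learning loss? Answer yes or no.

Extracurricular participation has no stated causal path to summer learning loss. A confounder must cause both variables, so extracurricular participation does not qualify.

no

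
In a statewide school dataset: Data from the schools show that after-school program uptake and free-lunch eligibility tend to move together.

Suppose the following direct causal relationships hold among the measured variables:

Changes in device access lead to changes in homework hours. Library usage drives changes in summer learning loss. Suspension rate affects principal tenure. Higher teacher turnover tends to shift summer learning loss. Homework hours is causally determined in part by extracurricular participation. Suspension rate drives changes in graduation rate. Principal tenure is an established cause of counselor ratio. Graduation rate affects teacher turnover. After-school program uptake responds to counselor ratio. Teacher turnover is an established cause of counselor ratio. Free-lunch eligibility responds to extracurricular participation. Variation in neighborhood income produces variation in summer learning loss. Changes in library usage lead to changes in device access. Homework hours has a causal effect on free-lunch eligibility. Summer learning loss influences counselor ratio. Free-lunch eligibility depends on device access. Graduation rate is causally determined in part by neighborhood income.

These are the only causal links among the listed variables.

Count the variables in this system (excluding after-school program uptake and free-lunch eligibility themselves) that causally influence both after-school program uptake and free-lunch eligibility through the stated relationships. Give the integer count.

1

The common causes are: library usage (to after-school program uptake via library usage → summer learning loss → counselor ratio → after-school program uptake; to free-lunch eligibility via library usage → device access → free-lunch eligibility).
Every other variable lacks a causal path to at least one of after-school program uptake and free-lunch eligibility.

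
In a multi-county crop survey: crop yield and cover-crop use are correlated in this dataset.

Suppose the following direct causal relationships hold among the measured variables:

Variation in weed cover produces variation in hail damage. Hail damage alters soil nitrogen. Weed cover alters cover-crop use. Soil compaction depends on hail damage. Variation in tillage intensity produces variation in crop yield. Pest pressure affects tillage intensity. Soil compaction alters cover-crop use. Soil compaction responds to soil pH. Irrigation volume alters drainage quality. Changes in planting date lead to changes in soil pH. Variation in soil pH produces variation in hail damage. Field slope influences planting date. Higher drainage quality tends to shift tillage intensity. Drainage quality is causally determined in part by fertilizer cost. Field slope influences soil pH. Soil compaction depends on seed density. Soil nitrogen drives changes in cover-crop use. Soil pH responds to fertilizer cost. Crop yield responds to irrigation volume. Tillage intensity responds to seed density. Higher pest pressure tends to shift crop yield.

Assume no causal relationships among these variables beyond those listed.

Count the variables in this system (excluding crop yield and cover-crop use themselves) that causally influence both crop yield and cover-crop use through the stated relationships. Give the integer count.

The common causes are: fertilizer cost (to crop yield via fertilizer cost → drainage quality → tillage intensity → crop yield; to cover-crop use via fertilizer cost → soil pH → soil compaction → cover-crop use); seed density (to crop yield via seed density → tillage intensity → crop yield; to cover-crop use via seed density → soil compaction → cover-crop use).
Every other variable lacks a causal path to at least one of crop yield and cover-crop use.

2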